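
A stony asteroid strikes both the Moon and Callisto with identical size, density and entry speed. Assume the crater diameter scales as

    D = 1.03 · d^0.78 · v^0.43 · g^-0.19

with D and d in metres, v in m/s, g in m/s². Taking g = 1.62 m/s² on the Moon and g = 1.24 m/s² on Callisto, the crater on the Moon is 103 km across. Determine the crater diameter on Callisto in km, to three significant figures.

All impactor-dependent factors cancel in the ratio, leaving D_Callisto/D_Moon = (g_Callisto/g_Moon)^-0.19.
(1.24/1.62)^-0.19 = 0.7654^-0.19 = 1.052
D_Callisto = 1.052 × 103 km = 108 km

D ≈ 108 km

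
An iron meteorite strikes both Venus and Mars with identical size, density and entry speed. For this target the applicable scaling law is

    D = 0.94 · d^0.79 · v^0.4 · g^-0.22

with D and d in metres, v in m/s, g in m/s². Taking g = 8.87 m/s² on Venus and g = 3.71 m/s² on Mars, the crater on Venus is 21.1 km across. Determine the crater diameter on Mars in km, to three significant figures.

All impactor-dependent factors cancel in the ratio, leaving D_Mars/D_Venus = (g_Mars/g_Venus)^-0.22.
(3.71/8.87)^-0.22 = 0.4183^-0.22 = 1.211
D_Mars = 1.211 × 21.1 km = 25.6 km

D ≈ 25.6 km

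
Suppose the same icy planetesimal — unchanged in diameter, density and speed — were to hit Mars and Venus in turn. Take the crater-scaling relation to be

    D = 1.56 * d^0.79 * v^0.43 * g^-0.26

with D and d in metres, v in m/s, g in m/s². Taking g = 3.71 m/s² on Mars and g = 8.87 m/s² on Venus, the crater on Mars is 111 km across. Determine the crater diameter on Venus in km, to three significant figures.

All impactor-dependent factors cancel in the ratio, leaving D_Venus/D_Mars = (g_Venus/g_Mars)^-0.26.
(8.87/3.71)^-0.26 = 2.391^-0.26 = 0.7972
D_Venus = 0.7972 × 111 km = 88.5 km

D ≈ 88.5 km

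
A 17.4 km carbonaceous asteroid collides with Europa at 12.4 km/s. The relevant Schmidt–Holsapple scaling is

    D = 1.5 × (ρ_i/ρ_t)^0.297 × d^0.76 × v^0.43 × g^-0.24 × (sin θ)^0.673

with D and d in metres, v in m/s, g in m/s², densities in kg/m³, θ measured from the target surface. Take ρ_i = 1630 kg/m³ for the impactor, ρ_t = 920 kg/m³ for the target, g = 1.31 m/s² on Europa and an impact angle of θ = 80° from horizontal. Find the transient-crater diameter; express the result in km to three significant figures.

In SI units: d = 17400 m, v = 12400 m/s.
(ρ_i/ρ_t)^0.297 = (1630/920)^0.297 = 1.185
d^0.76 = 17400^0.76 = 1670
v^0.43 = 12400^0.43 = 57.57
g^-0.24 = 1.31^-0.24 = 0.9372
(sin 80°)^0.673 = 0.9848^0.673 = 0.9897
D = 1.5 × 1.185 × 1670 × 57.57 × 0.9372 × 0.9897 = 1.585 × 10^5 m
   = 158.5 km

D ≈ 159 km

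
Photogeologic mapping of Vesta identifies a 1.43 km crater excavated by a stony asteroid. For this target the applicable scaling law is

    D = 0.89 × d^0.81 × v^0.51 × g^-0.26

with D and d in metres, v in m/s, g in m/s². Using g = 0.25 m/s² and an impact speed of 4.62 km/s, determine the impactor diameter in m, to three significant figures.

d ≈ 28.7 m

Rearranging for d: d = [D / (0.89 · 4620^0.51 · 0.25^-0.26)]^(1/0.81).
D = 1430 m.
4620^0.51 = 73.95
0.25^-0.26 = 1.434
Denominator = 0.89 × 73.95 × 1.434 = 94.38
D / 94.38 = 1430 / 94.38 = 15.15
d = 15.15^(1/0.81) = 15.15^1.2346 = 28.66 m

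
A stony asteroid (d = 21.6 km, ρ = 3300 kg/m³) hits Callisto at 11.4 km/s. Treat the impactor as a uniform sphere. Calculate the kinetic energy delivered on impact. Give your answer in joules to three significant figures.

E ≈ 1.13 × 10^24 J

d = 21600 m; v = 11400 m/s.
Mass m = (π/6) ρ d³ = (π/6) × 3300 × (21600)³ = 1.741 × 10^16 kg
E = ½ m v² = 0.5 × 1.741 × 10^16 × (11400)² = 1.131 × 10^24 J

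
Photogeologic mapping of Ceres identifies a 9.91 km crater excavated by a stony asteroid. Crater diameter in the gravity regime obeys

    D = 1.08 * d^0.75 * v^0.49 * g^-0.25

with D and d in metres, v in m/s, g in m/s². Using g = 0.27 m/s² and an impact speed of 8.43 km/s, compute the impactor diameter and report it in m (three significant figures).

Rearranging for d: d = [D / (1.08 · 8430^0.49 · 0.27^-0.25)]^(1/0.75).
D = 9910 m.
8430^0.49 = 83.88
0.27^-0.25 = 1.387
Denominator = 1.08 × 83.88 × 1.387 = 125.6
D / 125.6 = 9910 / 125.6 = 78.90
d = 78.90^(1/0.75) = 78.90^1.3333 = 338.4 m

d ≈ 338 m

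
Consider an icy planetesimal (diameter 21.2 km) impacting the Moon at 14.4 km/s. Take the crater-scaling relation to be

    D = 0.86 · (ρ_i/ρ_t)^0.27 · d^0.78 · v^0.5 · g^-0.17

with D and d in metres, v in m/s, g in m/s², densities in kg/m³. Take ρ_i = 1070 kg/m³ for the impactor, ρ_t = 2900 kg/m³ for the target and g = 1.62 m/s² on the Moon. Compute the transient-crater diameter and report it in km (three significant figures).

D ≈ 172 km

In SI units: d = 21200 m, v = 14400 m/s.
(ρ_i/ρ_t)^0.27 = (1070/2900)^0.27 = 0.7640
d^0.78 = 21200^0.78 = 2369
v^0.5 = 14400^0.5 = 120.0
g^-0.17 = 1.62^-0.17 = 0.9213
D = 0.86 × 0.7640 × 2369 × 120.0 × 0.9213 = 1.721 × 10^5 m
   = 172.1 km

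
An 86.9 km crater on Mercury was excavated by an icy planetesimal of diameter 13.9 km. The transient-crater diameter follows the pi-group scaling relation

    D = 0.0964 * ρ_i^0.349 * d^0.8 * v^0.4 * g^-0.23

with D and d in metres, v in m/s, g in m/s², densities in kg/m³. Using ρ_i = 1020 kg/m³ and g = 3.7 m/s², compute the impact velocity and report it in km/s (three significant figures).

Rearranging for v: v = [D / (0.0964 · 1020^0.349 · 13900^0.8 · 3.7^-0.23)]^(1/0.4).
D = 86900 m.
1020^0.349 = 11.22
13900^0.8 = 2063
3.7^-0.23 = 0.7401
Denominator = 0.0964 × 11.22 × 2063 × 0.7401 = 1651
D / 1651 = 86900 / 1651 = 52.63
v = 52.63^(1/0.4) = 52.63^2.5 = 20095 m/s

v ≈ 20.1 km/s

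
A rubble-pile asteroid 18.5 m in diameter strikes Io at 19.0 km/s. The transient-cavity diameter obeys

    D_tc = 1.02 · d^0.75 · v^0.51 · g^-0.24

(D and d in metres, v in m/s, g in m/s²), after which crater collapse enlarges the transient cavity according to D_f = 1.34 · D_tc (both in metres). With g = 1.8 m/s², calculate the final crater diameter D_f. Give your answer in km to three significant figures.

v = 19000 m/s.
d^0.75 = 18.5^0.75 = 8.920
v^0.51 = 19000^0.51 = 152.1
g^-0.24 = 1.8^-0.24 = 0.8684
D_tc = 1.02 × 8.920 × 152.1 × 0.8684 = 1202 m
D_f = 1.34 × 1202 = 1611 m
     = 1.611 km

D_f ≈ 1.61 km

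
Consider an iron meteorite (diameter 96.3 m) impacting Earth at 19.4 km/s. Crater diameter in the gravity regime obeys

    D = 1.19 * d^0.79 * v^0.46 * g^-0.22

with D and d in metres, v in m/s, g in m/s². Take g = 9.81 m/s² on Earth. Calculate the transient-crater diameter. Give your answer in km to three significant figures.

D ≈ 2.49 km

In SI units: v = 19400 m/s.
d^0.79 = 96.3^0.79 = 36.90
v^0.46 = 19400^0.46 = 93.84
g^-0.22 = 9.81^-0.22 = 0.6051
D = 1.19 × 36.90 × 93.84 × 0.6051 = 2493 m
   = 2.493 km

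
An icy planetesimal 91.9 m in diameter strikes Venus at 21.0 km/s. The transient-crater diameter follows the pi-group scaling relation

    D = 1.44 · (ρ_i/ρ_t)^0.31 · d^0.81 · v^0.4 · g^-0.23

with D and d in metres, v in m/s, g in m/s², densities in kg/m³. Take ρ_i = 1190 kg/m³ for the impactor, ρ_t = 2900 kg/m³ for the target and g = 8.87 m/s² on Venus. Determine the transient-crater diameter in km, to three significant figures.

In SI units: v = 21000 m/s.
(ρ_i/ρ_t)^0.31 = (1190/2900)^0.31 = 0.7587
d^0.81 = 91.9^0.81 = 38.93
v^0.4 = 21000^0.4 = 53.57
g^-0.23 = 8.87^-0.23 = 0.6053
D = 1.44 × 0.7587 × 38.93 × 53.57 × 0.6053 = 1379 m
   = 1.379 km

D ≈ 1.38 km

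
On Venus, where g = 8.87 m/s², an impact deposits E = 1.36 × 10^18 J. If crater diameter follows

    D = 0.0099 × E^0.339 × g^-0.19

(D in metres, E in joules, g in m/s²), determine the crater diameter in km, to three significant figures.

D ≈ 9.18 km

E^0.339 = (1.36 × 10^18)^0.339 = 1.404 × 10^6
g^-0.19 = 8.87^-0.19 = 0.6605
D = 0.0099 × 1.404 × 10^6 × 0.6605 = 9181 m
   = 9.181 km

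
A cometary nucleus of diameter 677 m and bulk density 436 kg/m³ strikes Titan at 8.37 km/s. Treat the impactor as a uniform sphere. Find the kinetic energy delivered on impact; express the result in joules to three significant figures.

E ≈ 2.48 × 10^18 J

v = 8370 m/s.
Mass m = (π/6) ρ d³ = (π/6) × 436 × (677)³ = 7.084 × 10^10 kg
E = ½ m v² = 0.5 × 7.084 × 10^10 × (8370)² = 2.481 × 10^18 J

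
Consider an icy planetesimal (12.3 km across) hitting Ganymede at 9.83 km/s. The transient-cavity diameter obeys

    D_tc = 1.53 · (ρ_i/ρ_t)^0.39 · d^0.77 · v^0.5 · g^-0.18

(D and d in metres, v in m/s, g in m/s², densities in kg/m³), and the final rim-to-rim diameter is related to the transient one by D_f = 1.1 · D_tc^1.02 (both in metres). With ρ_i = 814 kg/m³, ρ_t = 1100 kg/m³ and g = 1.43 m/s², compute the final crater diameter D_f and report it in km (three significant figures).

In SI: d = 12300 m, v = 9830 m/s.
(ρ_i/ρ_t)^0.39 = (814/1100)^0.39 = 0.8892
d^0.77 = 12300^0.77 = 1410
v^0.5 = 9830^0.5 = 99.15
g^-0.18 = 1.43^-0.18 = 0.9376
D_tc = 1.53 × 0.8892 × 1410 × 99.15 × 0.9376 = 1.783 × 10^5 m
D_f = 1.1 × (1.783 × 10^5)^1.02 = 2.498 × 10^5 m
     = 249.8 km

D_f ≈ 250 km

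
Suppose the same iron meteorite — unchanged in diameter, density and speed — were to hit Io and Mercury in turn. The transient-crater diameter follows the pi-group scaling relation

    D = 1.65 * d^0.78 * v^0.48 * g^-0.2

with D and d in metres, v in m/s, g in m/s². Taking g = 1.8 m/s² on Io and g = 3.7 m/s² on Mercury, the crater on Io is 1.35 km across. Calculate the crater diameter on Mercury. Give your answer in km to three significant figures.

D ≈ 1.17 km

All impactor-dependent factors cancel in the ratio, leaving D_Mercury/D_Io = (g_Mercury/g_Io)^-0.2.
(3.7/1.8)^-0.2 = 2.056^-0.2 = 0.8658
D_Mercury = 0.8658 × 1.35 km = 1.17 km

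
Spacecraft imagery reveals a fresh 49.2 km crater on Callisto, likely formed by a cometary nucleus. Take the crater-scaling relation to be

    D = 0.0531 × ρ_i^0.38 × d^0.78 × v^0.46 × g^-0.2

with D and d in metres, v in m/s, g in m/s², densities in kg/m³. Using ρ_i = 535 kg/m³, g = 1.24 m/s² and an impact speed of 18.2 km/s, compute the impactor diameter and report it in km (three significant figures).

Rearranging for d: d = [D / (0.0531 · 535^0.38 · 18200^0.46 · 1.24^-0.2)]^(1/0.78).
D = 49200 m.
535^0.38 = 10.88
18200^0.46 = 91.12
1.24^-0.2 = 0.9579
Denominator = 0.0531 × 10.88 × 91.12 × 0.9579 = 50.43
D / 50.43 = 49200 / 50.43 = 975.6
d = 975.6^(1/0.78) = 975.6^1.2821 = 6801 m

d ≈ 6.80 km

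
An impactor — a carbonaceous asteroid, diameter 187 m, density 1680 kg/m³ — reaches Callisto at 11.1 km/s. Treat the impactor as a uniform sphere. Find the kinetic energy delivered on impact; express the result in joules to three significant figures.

v = 11100 m/s.
Mass m = (π/6) ρ d³ = (π/6) × 1680 × (187)³ = 5.752 × 10^9 kg
E = ½ m v² = 0.5 × 5.752 × 10^9 × (11100)² = 3.544 × 10^17 J

E ≈ 3.54 × 10^17 J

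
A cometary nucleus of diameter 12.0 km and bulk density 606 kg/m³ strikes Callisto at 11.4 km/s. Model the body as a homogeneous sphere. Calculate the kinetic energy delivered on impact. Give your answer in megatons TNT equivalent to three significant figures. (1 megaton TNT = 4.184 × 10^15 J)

d = 12000 m; v = 11400 m/s.
Mass m = (π/6) ρ d³ = (π/6) × 606 × (12000)³ = 5.483 × 10^14 kg
E = ½ m v² = 0.5 × 5.483 × 10^14 × (11400)² = 3.563 × 10^22 J
   = 3.563 × 10^22 / 4.184×10^15 = 8.516 × 10^6 Mt

E ≈ 8.52 × 10^6 Mt TNT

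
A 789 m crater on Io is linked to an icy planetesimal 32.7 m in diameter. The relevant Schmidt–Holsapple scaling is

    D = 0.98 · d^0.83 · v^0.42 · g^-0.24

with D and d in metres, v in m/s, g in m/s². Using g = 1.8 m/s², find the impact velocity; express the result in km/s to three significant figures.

Rearranging for v: v = [D / (0.98 · 32.7^0.83 · 1.8^-0.24)]^(1/0.42).
32.7^0.83 = 18.07
1.8^-0.24 = 0.8684
Denominator = 0.98 × 18.07 × 0.8684 = 15.38
D / 15.38 = 789 / 15.38 = 51.30
v = 51.30^(1/0.42) = 51.30^2.381 = 11797 m/s

v ≈ 11.8 km/s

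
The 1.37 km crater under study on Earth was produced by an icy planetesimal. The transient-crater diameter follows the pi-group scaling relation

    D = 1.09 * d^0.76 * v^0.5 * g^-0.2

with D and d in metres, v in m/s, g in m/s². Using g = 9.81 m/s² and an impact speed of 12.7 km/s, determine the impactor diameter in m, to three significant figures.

d ≈ 43.6 m

Rearranging for d: d = [D / (1.09 · 12700^0.5 · 9.81^-0.2)]^(1/0.76).
D = 1370 m.
12700^0.5 = 112.7
9.81^-0.2 = 0.6334
Denominator = 1.09 × 112.7 × 0.6334 = 77.81
D / 77.81 = 1370 / 77.81 = 17.61
d = 17.61^(1/0.76) = 17.61^1.3158 = 43.57 m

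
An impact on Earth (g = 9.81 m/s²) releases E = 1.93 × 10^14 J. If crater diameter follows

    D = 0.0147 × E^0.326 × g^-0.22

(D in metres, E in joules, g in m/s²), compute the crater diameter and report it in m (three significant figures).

E^0.326 = (1.93 × 10^14)^0.326 = 4.540 × 10^4
g^-0.22 = 9.81^-0.22 = 0.6051
D = 0.0147 × 4.540 × 10^4 × 0.6051 = 403.8 m

D ≈ 404 m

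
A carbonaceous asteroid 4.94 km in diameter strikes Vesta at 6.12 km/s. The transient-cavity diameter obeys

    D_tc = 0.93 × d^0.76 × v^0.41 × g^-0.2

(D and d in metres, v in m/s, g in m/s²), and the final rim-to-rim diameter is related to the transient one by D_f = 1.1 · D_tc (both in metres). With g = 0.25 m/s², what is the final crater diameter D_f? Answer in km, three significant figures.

In SI: d = 4940 m, v = 6120 m/s.
d^0.76 = 4940^0.76 = 641.6
v^0.41 = 6120^0.41 = 35.69
g^-0.2 = 0.25^-0.2 = 1.320
D_tc = 0.93 × 641.6 × 35.69 × 1.320 = 28110 m
D_f = 1.1 × 28110 = 30921 m
     = 30.92 km

D_f ≈ 30.9 km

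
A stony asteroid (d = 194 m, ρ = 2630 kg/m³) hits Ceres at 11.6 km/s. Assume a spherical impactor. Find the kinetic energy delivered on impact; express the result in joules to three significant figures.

E ≈ 6.76 × 10^17 J

v = 11600 m/s.
Mass m = (π/6) ρ d³ = (π/6) × 2630 × (194)³ = 1.005 × 10^10 kg
E = ½ m v² = 0.5 × 1.005 × 10^10 × (11600)² = 6.762 × 10^17 J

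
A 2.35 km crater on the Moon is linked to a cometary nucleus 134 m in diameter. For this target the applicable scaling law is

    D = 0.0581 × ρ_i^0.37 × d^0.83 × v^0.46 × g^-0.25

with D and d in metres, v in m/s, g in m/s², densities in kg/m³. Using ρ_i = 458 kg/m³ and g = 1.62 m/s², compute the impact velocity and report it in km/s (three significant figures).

Rearranging for v: v = [D / (0.0581 · 458^0.37 · 134^0.83 · 1.62^-0.25)]^(1/0.46).
D = 2350 m.
458^0.37 = 9.650
134^0.83 = 58.28
1.62^-0.25 = 0.8864
Denominator = 0.0581 × 9.650 × 58.28 × 0.8864 = 28.96
D / 28.96 = 2350 / 28.96 = 81.15
v = 81.15^(1/0.46) = 81.15^2.1739 = 14145 m/s

v ≈ 14.1 km/s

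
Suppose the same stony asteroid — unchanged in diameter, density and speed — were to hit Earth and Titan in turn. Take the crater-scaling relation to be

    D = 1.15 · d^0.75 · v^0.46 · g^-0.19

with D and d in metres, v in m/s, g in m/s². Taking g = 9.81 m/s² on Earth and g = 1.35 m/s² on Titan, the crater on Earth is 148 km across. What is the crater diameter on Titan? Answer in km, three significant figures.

All impactor-dependent factors cancel in the ratio, leaving D_Titan/D_Earth = (g_Titan/g_Earth)^-0.19.
(1.35/9.81)^-0.19 = 0.1376^-0.19 = 1.458
D_Titan = 1.458 × 148 km = 216 km

D ≈ 216 km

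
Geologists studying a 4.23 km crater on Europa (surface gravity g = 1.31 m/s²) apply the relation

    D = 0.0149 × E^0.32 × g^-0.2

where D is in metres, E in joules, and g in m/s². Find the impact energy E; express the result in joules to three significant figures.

Rearranging: E = [D / (0.0149 · g^-0.2)]^(1/0.32).
D = 4230 m.
g^-0.2 = 1.31^-0.2 = 0.9474
D / (0.0149 × 0.9474) = 4230 / (0.01412) = 2.996 × 10^5
E = (2.996 × 10^5)^3.125 = 1.301 × 10^17 J

E ≈ 1.30 × 10^17 J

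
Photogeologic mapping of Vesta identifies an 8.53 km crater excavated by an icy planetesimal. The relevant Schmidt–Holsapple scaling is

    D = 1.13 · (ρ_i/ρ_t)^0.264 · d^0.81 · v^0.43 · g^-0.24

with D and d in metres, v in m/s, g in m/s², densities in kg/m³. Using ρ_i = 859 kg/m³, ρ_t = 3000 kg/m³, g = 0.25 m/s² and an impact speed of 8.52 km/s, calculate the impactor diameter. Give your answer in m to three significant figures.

d ≈ 501 m

Rearranging for d: d = [D / (1.13 · (859/3000)^0.264 · 8520^0.43 · 0.25^-0.24)]^(1/0.81).
D = 8530 m.
(859/3000)^0.264 = 0.7188
8520^0.43 = 48.99
0.25^-0.24 = 1.395
Denominator = 1.13 × 0.7188 × 48.99 × 1.395 = 55.51
D / 55.51 = 8530 / 55.51 = 153.7
d = 153.7^(1/0.81) = 153.7^1.2346 = 500.8 m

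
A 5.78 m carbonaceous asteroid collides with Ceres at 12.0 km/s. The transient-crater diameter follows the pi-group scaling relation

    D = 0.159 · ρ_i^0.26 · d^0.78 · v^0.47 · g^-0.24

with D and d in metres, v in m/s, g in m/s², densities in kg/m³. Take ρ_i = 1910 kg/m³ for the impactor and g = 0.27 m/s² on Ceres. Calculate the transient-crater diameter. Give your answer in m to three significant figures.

In SI units: v = 12000 m/s.
ρ_i^0.26 = 1910^0.26 = 7.130
d^0.78 = 5.78^0.78 = 3.929
v^0.47 = 12000^0.47 = 82.64
g^-0.24 = 0.27^-0.24 = 1.369
D = 0.159 × 7.130 × 3.929 × 82.64 × 1.369 = 503.9 m

D ≈ 504 m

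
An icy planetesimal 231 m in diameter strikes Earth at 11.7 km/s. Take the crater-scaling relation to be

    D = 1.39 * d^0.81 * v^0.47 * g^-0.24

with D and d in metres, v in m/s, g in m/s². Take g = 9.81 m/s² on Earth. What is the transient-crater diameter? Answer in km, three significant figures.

D ≈ 5.39 km

In SI units: v = 11700 m/s.
d^0.81 = 231^0.81 = 82.13
v^0.47 = 11700^0.47 = 81.67
g^-0.24 = 9.81^-0.24 = 0.5781
D = 1.39 × 82.13 × 81.67 × 0.5781 = 5390 m
   = 5.390 km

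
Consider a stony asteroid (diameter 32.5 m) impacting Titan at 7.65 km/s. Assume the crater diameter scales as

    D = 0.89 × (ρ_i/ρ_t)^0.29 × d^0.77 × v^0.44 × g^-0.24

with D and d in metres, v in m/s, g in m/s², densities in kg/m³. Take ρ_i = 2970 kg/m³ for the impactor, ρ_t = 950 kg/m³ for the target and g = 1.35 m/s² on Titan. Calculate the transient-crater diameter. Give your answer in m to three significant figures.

In SI units: v = 7650 m/s.
(ρ_i/ρ_t)^0.29 = (2970/950)^0.29 = 1.392
d^0.77 = 32.5^0.77 = 14.59
v^0.44 = 7650^0.44 = 51.15
g^-0.24 = 1.35^-0.24 = 0.9305
D = 0.89 × 1.392 × 14.59 × 51.15 × 0.9305 = 860.3 m

D ≈ 860 m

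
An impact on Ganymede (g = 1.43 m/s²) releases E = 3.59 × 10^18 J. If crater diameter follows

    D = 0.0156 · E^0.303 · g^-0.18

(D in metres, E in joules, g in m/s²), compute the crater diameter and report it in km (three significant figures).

D ≈ 6.13 km

E^0.303 = (3.59 × 10^18)^0.303 = 4.190 × 10^5
g^-0.18 = 1.43^-0.18 = 0.9376
D = 0.0156 × 4.190 × 10^5 × 0.9376 = 6129 m
   = 6.129 km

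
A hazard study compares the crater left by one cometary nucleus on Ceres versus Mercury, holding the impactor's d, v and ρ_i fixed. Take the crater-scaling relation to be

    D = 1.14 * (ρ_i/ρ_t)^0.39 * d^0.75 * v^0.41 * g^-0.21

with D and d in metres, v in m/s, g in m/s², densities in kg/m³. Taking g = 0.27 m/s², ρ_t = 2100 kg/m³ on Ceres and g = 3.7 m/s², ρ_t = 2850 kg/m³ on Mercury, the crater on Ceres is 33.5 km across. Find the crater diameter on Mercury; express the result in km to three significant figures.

The impactor-only factors (d, v, ρ_i) cancel in the ratio, leaving D_Mercury/D_Ceres = (g_Mercury/g_Ceres)^-0.21 · (ρ_t,Ceres/ρ_t,Mercury)^0.39.
(3.7/0.27)^-0.21 = 13.70^-0.21 = 0.5771
(2100/2850)^0.39 = 0.7368^0.39 = 0.8877
Ratio = 0.5771 × 0.8877 = 0.5123
D_Mercury = 0.5123 × 33.5 km = 17.2 km

D ≈ 17.2 km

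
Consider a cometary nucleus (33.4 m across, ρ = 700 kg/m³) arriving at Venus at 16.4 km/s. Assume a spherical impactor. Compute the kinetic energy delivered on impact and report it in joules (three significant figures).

v = 16400 m/s.
Mass m = (π/6) ρ d³ = (π/6) × 700 × (33.4)³ = 1.366 × 10^7 kg
E = ½ m v² = 0.5 × 1.366 × 10^7 × (16400)² = 1.837 × 10^15 J

E ≈ 1.84 × 10^15 J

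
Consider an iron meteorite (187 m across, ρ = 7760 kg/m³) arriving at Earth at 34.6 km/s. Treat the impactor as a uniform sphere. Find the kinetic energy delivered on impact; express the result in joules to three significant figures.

E ≈ 1.59 × 10^19 J

v = 34600 m/s.
Mass m = (π/6) ρ d³ = (π/6) × 7760 × (187)³ = 2.657 × 10^10 kg
E = ½ m v² = 0.5 × 2.657 × 10^10 × (34600)² = 1.590 × 10^19 J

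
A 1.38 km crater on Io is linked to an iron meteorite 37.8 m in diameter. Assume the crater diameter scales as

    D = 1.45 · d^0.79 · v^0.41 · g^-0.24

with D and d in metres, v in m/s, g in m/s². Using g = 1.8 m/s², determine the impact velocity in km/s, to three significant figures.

Rearranging for v: v = [D / (1.45 · 37.8^0.79 · 1.8^-0.24)]^(1/0.41).
D = 1380 m.
37.8^0.79 = 17.63
1.8^-0.24 = 0.8684
Denominator = 1.45 × 17.63 × 0.8684 = 22.20
D / 22.20 = 1380 / 22.20 = 62.16
v = 62.16^(1/0.41) = 62.16^2.439 = 23680 m/s

v ≈ 23.7 km/s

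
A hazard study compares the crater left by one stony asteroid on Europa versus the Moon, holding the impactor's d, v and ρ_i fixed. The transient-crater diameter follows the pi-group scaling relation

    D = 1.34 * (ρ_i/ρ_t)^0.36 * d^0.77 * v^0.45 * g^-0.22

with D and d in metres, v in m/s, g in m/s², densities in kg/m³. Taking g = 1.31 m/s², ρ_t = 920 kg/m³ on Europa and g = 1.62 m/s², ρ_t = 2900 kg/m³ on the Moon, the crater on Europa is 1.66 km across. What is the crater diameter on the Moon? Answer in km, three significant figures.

D ≈ 1.05 km

The impactor-only factors (d, v, ρ_i) cancel in the ratio, leaving D_Moon/D_Europa = (g_Moon/g_Europa)^-0.22 · (ρ_t,Europa/ρ_t,Moon)^0.36.
(1.62/1.31)^-0.22 = 1.237^-0.22 = 0.9543
(920/2900)^0.36 = 0.3172^0.36 = 0.6614
Ratio = 0.9543 × 0.6614 = 0.6312
D_Moon = 0.6312 × 1.66 km = 1.05 km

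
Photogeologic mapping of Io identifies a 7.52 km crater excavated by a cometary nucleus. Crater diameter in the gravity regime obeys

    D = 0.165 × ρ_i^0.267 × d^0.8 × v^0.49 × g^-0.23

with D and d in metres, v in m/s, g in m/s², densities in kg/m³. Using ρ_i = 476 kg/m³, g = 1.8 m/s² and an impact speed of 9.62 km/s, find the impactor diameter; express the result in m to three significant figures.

Rearranging for d: d = [D / (0.165 · 476^0.267 · 9620^0.49 · 1.8^-0.23)]^(1/0.8).
D = 7520 m.
476^0.267 = 5.187
9620^0.49 = 89.49
1.8^-0.23 = 0.8735
Denominator = 0.165 × 5.187 × 89.49 × 0.8735 = 66.90
D / 66.90 = 7520 / 66.90 = 112.4
d = 112.4^(1/0.8) = 112.4^1.25 = 366.0 m

d ≈ 366 m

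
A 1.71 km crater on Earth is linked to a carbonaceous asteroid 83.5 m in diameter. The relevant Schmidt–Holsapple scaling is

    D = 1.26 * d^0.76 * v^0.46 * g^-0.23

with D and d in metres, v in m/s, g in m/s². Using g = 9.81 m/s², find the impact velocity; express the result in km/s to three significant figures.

v ≈ 13.5 km/s

Rearranging for v: v = [D / (1.26 · 83.5^0.76 · 9.81^-0.23)]^(1/0.46).
D = 1710 m.
83.5^0.76 = 28.87
9.81^-0.23 = 0.5914
Denominator = 1.26 × 28.87 × 0.5914 = 21.51
D / 21.51 = 1710 / 21.51 = 79.50
v = 79.50^(1/0.46) = 79.50^2.1739 = 13527 m/s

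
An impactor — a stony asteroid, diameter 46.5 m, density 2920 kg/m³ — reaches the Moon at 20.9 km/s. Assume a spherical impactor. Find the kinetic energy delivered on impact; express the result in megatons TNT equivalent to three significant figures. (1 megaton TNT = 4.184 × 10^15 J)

E ≈ 8.02 Mt TNT

v = 20900 m/s.
Mass m = (π/6) ρ d³ = (π/6) × 2920 × (46.5)³ = 1.537 × 10^8 kg
E = ½ m v² = 0.5 × 1.537 × 10^8 × (20900)² = 3.357 × 10^16 J
   = 3.357 × 10^16 / 4.184×10^15 = 8.023 Mt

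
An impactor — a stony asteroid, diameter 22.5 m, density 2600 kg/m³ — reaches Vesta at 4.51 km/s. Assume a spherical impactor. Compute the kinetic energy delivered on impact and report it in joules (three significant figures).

v = 4510 m/s.
Mass m = (π/6) ρ d³ = (π/6) × 2600 × (22.5)³ = 1.551 × 10^7 kg
E = ½ m v² = 0.5 × 1.551 × 10^7 × (4510)² = 1.577 × 10^14 J

E ≈ 1.58 × 10^14 J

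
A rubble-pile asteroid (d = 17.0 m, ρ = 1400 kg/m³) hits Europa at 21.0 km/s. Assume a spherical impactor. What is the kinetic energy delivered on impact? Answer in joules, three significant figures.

E ≈ 7.94 × 10^14 J

v = 21000 m/s.
Mass m = (π/6) ρ d³ = (π/6) × 1400 × (17)³ = 3.601 × 10^6 kg
E = ½ m v² = 0.5 × 3.601 × 10^6 × (21000)² = 7.940 × 10^14 J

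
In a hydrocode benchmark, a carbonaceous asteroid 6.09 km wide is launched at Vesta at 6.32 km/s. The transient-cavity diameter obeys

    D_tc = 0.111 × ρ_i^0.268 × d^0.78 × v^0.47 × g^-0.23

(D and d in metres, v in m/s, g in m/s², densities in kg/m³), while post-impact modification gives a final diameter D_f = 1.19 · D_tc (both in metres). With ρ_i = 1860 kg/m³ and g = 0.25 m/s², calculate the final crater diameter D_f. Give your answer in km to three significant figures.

D_f ≈ 74.8 km

In SI: d = 6090 m, v = 6320 m/s.
ρ_i^0.268 = 1860^0.268 = 7.520
d^0.78 = 6090^0.78 = 895.4
v^0.47 = 6320^0.47 = 61.14
g^-0.23 = 0.25^-0.23 = 1.376
D_tc = 0.111 × 7.520 × 895.4 × 61.14 × 1.376 = 62880 m
D_f = 1.19 × 62880 = 74827 m
     = 74.83 km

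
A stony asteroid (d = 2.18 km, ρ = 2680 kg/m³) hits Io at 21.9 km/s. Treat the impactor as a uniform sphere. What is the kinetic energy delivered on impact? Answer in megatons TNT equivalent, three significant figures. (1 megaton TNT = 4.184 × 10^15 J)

E ≈ 8.33 × 10^5 Mt TNT

d = 2180 m; v = 21900 m/s.
Mass m = (π/6) ρ d³ = (π/6) × 2680 × (2180)³ = 1.454 × 10^13 kg
E = ½ m v² = 0.5 × 1.454 × 10^13 × (21900)² = 3.487 × 10^21 J
   = 3.487 × 10^21 / 4.184×10^15 = 8.334 × 10^5 Mt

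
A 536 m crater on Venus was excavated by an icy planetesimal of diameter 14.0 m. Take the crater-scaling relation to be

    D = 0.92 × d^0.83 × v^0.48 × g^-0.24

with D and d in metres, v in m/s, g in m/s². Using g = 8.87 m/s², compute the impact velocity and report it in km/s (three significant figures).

Rearranging for v: v = [D / (0.92 · 14^0.83 · 8.87^-0.24)]^(1/0.48).
14^0.83 = 8.939
8.87^-0.24 = 0.5922
Denominator = 0.92 × 8.939 × 0.5922 = 4.870
D / 4.870 = 536 / 4.870 = 110.1
v = 110.1^(1/0.48) = 110.1^2.0833 = 17933 m/s

v ≈ 17.9 km/s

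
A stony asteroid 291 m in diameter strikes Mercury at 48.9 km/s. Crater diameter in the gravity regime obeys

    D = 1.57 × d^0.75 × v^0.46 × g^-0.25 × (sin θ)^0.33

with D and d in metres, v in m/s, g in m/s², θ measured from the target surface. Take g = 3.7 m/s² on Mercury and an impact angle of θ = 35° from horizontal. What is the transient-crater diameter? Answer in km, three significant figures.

In SI units: v = 48900 m/s.
d^0.75 = 291^0.75 = 70.46
v^0.46 = 48900^0.46 = 143.6
g^-0.25 = 3.7^-0.25 = 0.7210
(sin 35°)^0.33 = 0.5736^0.33 = 0.8324
D = 1.57 × 70.46 × 143.6 × 0.7210 × 0.8324 = 9534 m
   = 9.534 km

D ≈ 9.53 km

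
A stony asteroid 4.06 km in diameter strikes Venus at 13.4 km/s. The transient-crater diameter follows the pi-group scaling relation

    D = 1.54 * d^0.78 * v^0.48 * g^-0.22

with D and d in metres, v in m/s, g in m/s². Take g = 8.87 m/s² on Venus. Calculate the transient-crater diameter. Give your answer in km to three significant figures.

In SI units: d = 4060 m, v = 13400 m/s.
d^0.78 = 4060^0.78 = 652.6
v^0.48 = 13400^0.48 = 95.72
g^-0.22 = 8.87^-0.22 = 0.6187
D = 1.54 × 652.6 × 95.72 × 0.6187 = 59518 m
   = 59.52 km

D ≈ 59.5 km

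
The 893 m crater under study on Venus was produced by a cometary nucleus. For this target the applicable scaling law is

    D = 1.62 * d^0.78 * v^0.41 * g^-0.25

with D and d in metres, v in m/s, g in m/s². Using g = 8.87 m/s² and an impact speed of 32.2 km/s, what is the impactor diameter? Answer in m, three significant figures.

d ≈ 28.1 m

Rearranging for d: d = [D / (1.62 · 32200^0.41 · 8.87^-0.25)]^(1/0.78).
32200^0.41 = 70.51
8.87^-0.25 = 0.5795
Denominator = 1.62 × 70.51 × 0.5795 = 66.19
D / 66.19 = 893 / 66.19 = 13.49
d = 13.49^(1/0.78) = 13.49^1.2821 = 28.11 m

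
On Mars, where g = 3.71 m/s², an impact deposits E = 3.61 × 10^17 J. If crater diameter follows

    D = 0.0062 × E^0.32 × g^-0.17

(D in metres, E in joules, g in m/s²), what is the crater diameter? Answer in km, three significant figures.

E^0.32 = (3.61 × 10^17)^0.32 = 4.153 × 10^5
g^-0.17 = 3.71^-0.17 = 0.8002
D = 0.0062 × 4.153 × 10^5 × 0.8002 = 2060 m
   = 2.060 km

D ≈ 2.06 km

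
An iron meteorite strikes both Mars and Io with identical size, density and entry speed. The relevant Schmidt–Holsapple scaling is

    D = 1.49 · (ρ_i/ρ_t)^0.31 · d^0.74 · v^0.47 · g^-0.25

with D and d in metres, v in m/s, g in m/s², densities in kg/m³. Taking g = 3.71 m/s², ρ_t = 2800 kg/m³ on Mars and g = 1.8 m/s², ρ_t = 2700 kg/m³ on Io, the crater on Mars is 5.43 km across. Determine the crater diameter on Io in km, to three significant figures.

D ≈ 6.58 km

The impactor-only factors (d, v, ρ_i) cancel in the ratio, leaving D_Io/D_Mars = (g_Io/g_Mars)^-0.25 · (ρ_t,Mars/ρ_t,Io)^0.31.
(1.8/3.71)^-0.25 = 0.4852^-0.25 = 1.198
(2800/2700)^0.31 = 1.037^0.31 = 1.011
Ratio = 1.198 × 1.011 = 1.211
D_Io = 1.211 × 5.43 km = 6.58 km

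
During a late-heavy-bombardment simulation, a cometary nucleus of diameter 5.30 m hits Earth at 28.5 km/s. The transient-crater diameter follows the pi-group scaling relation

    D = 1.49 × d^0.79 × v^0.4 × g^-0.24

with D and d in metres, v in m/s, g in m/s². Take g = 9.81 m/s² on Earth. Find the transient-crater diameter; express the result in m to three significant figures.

In SI units: v = 28500 m/s.
d^0.79 = 5.3^0.79 = 3.734
v^0.4 = 28500^0.4 = 60.53
g^-0.24 = 9.81^-0.24 = 0.5781
D = 1.49 × 3.734 × 60.53 × 0.5781 = 194.7 m

D ≈ 195 m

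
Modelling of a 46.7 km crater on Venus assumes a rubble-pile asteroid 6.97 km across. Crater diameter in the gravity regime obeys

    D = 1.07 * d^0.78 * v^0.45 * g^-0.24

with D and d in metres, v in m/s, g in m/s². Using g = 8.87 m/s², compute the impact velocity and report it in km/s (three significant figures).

Rearranging for v: v = [D / (1.07 · 6970^0.78 · 8.87^-0.24)]^(1/0.45).
D = 46700 m.
6970^0.78 = 994.8
8.87^-0.24 = 0.5922
Denominator = 1.07 × 994.8 × 0.5922 = 630.4
D / 630.4 = 46700 / 630.4 = 74.08
v = 74.08^(1/0.45) = 74.08^2.2222 = 14284 m/s

v ≈ 14.3 km/s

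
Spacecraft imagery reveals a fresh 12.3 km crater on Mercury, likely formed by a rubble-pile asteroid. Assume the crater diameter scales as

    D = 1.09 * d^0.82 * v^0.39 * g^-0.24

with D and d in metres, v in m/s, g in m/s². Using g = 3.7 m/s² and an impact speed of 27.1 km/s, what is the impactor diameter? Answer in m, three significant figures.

Rearranging for d: d = [D / (1.09 · 27100^0.39 · 3.7^-0.24)]^(1/0.82).
D = 12300 m.
27100^0.39 = 53.56
3.7^-0.24 = 0.7305
Denominator = 1.09 × 53.56 × 0.7305 = 42.65
D / 42.65 = 12300 / 42.65 = 288.4
d = 288.4^(1/0.82) = 288.4^1.2195 = 999.9 m

d ≈ 1000 m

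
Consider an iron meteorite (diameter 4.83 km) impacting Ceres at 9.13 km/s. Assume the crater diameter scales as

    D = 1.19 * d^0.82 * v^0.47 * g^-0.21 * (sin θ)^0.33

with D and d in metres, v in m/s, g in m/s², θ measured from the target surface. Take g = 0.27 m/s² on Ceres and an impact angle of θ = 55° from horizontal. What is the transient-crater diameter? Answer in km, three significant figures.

In SI units: d = 4830 m, v = 9130 m/s.
d^0.82 = 4830^0.82 = 1049
v^0.47 = 9130^0.47 = 72.68
g^-0.21 = 0.27^-0.21 = 1.316
(sin 55°)^0.33 = 0.8192^0.33 = 0.9363
D = 1.19 × 1049 × 72.68 × 1.316 × 0.9363 = 1.118 × 10^5 m
   = 111.8 km

D ≈ 112 km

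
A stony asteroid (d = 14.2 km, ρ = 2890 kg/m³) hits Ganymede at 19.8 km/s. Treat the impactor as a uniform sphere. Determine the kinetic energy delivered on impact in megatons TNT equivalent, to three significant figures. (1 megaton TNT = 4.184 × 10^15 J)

E ≈ 2.03 × 10^8 Mt TNT

d = 14200 m; v = 19800 m/s.
Mass m = (π/6) ρ d³ = (π/6) × 2890 × (14200)³ = 4.333 × 10^15 kg
E = ½ m v² = 0.5 × 4.333 × 10^15 × (19800)² = 8.494 × 10^23 J
   = 8.494 × 10^23 / 4.184×10^15 = 2.030 × 10^8 Mt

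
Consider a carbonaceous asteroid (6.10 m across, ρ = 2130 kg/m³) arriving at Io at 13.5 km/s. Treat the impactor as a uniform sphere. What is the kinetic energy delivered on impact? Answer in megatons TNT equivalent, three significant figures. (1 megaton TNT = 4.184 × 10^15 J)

v = 13500 m/s.
Mass m = (π/6) ρ d³ = (π/6) × 2130 × (6.1)³ = 2.531 × 10^5 kg
E = ½ m v² = 0.5 × 2.531 × 10^5 × (13500)² = 2.306 × 10^13 J
   = 2.306 × 10^13 / 4.184×10^15 = 5.511 × 10^-3 Mt

E ≈ 5.51 × 10^-3 Mt TNT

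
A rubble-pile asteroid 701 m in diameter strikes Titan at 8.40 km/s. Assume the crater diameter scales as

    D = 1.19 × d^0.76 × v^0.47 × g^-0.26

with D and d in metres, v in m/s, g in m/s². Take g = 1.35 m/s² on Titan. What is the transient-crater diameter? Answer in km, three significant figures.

In SI units: v = 8400 m/s.
d^0.76 = 701^0.76 = 145.5
v^0.47 = 8400^0.47 = 69.89
g^-0.26 = 1.35^-0.26 = 0.9249
D = 1.19 × 145.5 × 69.89 × 0.9249 = 11192 m
   = 11.19 km

D ≈ 11.2 km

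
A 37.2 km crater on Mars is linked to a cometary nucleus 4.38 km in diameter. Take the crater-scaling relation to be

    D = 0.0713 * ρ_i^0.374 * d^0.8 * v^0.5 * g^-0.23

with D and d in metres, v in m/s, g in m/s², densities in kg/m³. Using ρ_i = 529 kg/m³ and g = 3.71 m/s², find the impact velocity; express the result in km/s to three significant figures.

Rearranging for v: v = [D / (0.0713 · 529^0.374 · 4380^0.8 · 3.71^-0.23)]^(1/0.5).
D = 37200 m.
529^0.374 = 10.44
4380^0.8 = 818.8
3.71^-0.23 = 0.7397
Denominator = 0.0713 × 10.44 × 818.8 × 0.7397 = 450.8
D / 450.8 = 37200 / 450.8 = 82.52
v = 82.52^(1/0.5) = 82.52^2 = 6810 m/s

v ≈ 6.81 km/s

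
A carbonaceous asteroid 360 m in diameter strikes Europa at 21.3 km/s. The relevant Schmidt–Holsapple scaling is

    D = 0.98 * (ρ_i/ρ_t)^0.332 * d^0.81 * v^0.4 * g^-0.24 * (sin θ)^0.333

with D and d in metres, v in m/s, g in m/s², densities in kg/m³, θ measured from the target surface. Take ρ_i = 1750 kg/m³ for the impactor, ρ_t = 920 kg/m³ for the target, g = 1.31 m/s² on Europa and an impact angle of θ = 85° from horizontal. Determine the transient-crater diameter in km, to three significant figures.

In SI units: v = 21300 m/s.
(ρ_i/ρ_t)^0.332 = (1750/920)^0.332 = 1.238
d^0.81 = 360^0.81 = 117.7
v^0.4 = 21300^0.4 = 53.87
g^-0.24 = 1.31^-0.24 = 0.9372
(sin 85°)^0.333 = 0.9962^0.333 = 0.9987
D = 0.98 × 1.238 × 117.7 × 53.87 × 0.9372 × 0.9987 = 7200 m
   = 7.200 km

D ≈ 7.20 km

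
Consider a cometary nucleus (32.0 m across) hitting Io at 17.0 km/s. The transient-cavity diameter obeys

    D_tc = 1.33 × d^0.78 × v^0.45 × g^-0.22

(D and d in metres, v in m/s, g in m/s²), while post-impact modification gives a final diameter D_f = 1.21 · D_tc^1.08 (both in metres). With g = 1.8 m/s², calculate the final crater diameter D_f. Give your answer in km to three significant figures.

D_f ≈ 3.02 km

v = 17000 m/s.
d^0.78 = 32^0.78 = 14.93
v^0.45 = 17000^0.45 = 80.11
g^-0.22 = 1.8^-0.22 = 0.8787
D_tc = 1.33 × 14.93 × 80.11 × 0.8787 = 1398 m
D_f = 1.21 × (1398)^1.08 = 3019 m
     = 3.019 km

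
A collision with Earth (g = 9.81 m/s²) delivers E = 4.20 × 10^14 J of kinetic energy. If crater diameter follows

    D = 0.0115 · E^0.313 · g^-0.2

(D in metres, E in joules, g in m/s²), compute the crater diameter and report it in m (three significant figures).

D ≈ 275 m

E^0.313 = (4.20 × 10^14)^0.313 = 3.776 × 10^4
g^-0.2 = 9.81^-0.2 = 0.6334
D = 0.0115 × 3.776 × 10^4 × 0.6334 = 275.0 m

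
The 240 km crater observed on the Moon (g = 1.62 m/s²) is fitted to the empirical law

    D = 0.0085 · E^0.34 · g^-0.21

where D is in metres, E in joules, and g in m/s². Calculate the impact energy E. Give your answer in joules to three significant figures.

Rearranging: E = [D / (0.0085 · g^-0.21)]^(1/0.34).
D = 240000 m.
g^-0.21 = 1.62^-0.21 = 0.9037
D / (0.0085 × 0.9037) = 240000 / (7.681 × 10^-3) = 3.125 × 10^7
E = (3.125 × 10^7)^2.9412 = 1.106 × 10^22 J

E ≈ 1.11 × 10^22 J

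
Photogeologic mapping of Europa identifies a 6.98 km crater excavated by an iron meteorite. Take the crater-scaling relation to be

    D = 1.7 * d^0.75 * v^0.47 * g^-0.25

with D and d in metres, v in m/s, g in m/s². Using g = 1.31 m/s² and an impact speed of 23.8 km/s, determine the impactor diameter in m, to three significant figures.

Rearranging for d: d = [D / (1.7 · 23800^0.47 · 1.31^-0.25)]^(1/0.75).
D = 6980 m.
23800^0.47 = 114.0
1.31^-0.25 = 0.9347
Denominator = 1.7 × 114.0 × 0.9347 = 181.1
D / 181.1 = 6980 / 181.1 = 38.54
d = 38.54^(1/0.75) = 38.54^1.3333 = 130.2 m

d ≈ 130 m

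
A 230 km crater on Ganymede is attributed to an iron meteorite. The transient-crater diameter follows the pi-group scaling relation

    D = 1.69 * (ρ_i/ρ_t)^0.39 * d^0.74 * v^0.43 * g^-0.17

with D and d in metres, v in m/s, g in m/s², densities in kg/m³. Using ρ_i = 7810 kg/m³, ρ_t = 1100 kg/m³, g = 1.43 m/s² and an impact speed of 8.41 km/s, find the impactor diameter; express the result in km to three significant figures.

d ≈ 17.5 km

Rearranging for d: d = [D / (1.69 · (7810/1100)^0.39 · 8410^0.43 · 1.43^-0.17)]^(1/0.74).
D = 230000 m.
(7810/1100)^0.39 = 2.148
8410^0.43 = 48.71
1.43^-0.17 = 0.9410
Denominator = 1.69 × 2.148 × 48.71 × 0.9410 = 166.4
D / 166.4 = 230000 / 166.4 = 1382
d = 1382^(1/0.74) = 1382^1.3514 = 17542 m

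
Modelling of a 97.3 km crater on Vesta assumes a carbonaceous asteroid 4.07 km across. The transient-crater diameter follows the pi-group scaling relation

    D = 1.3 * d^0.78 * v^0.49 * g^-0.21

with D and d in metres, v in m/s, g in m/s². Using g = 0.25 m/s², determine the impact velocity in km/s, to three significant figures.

v ≈ 8.78 km/s

Rearranging for v: v = [D / (1.3 · 4070^0.78 · 0.25^-0.21)]^(1/0.49).
D = 97300 m.
4070^0.78 = 653.9
0.25^-0.21 = 1.338
Denominator = 1.3 × 653.9 × 1.338 = 1137
D / 1137 = 97300 / 1137 = 85.58
v = 85.58^(1/0.49) = 85.58^2.0408 = 8782 m/s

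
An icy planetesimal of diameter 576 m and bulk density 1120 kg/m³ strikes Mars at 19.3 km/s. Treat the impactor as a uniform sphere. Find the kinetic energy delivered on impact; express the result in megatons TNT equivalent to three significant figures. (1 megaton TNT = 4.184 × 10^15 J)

E ≈ 4990 Mt TNT

v = 19300 m/s.
Mass m = (π/6) ρ d³ = (π/6) × 1120 × (576)³ = 1.121 × 10^11 kg
E = ½ m v² = 0.5 × 1.121 × 10^11 × (19300)² = 2.088 × 10^19 J
   = 2.088 × 10^19 / 4.184×10^15 = 4990 Mt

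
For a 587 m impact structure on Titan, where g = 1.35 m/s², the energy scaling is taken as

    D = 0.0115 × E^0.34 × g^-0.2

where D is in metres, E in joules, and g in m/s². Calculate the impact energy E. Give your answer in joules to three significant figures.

Rearranging: E = [D / (0.0115 · g^-0.2)]^(1/0.34).
g^-0.2 = 1.35^-0.2 = 0.9417
D / (0.0115 × 0.9417) = 587 / (0.01083) = 5.420 × 10^4
E = (5.420 × 10^4)^2.9412 = 8.388 × 10^13 J

E ≈ 8.39 × 10^13 J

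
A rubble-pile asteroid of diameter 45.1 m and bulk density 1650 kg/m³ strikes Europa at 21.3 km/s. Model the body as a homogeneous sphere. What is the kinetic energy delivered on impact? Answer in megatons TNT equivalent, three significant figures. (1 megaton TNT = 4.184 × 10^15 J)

v = 21300 m/s.
Mass m = (π/6) ρ d³ = (π/6) × 1650 × (45.1)³ = 7.925 × 10^7 kg
E = ½ m v² = 0.5 × 7.925 × 10^7 × (21300)² = 1.798 × 10^16 J
   = 1.798 × 10^16 / 4.184×10^15 = 4.297 Mt

E ≈ 4.30 Mt TNT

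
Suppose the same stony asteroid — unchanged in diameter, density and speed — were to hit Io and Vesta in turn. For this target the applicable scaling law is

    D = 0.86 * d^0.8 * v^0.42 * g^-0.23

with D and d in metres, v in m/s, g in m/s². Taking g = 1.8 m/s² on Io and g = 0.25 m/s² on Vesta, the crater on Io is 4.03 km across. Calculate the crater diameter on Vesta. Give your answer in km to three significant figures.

D ≈ 6.35 km

All impactor-dependent factors cancel in the ratio, leaving D_Vesta/D_Io = (g_Vesta/g_Io)^-0.23.
(0.25/1.8)^-0.23 = 0.1389^-0.23 = 1.575
D_Vesta = 1.575 × 4.03 km = 6.35 km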